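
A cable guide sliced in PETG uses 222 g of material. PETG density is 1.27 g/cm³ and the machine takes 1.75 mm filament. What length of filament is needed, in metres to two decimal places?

Extruded volume: 222/1.27 = 174.8031 cm³ (174803.1 mm³).
Filament cross-section = π × (1.75/2)² = 2.4053 mm².
Length = 174803.1 / 2.4053 = 72674.14 mm = 72.67 m.

72.67 m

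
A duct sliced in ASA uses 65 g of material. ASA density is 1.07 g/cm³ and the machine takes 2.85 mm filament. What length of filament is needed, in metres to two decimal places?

9.52 m

Volume = 65 g / 1.07 g·cm⁻³ = 60.7477 cm³ = 60747.7 mm³.
Filament cross-section = π × (2.85/2)² = 6.3794 mm².
L = V/A = 60747.7/6.3794 = 9522.48 mm → 9.52 m.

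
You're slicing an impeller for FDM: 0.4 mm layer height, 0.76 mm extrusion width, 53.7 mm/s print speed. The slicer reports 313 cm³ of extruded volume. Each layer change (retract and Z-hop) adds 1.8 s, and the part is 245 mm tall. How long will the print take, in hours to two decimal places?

Line area: 0.4 × 0.76 → 0.304 mm².
Path length: 313000 mm³ / 0.304 mm² → 1029605.3 mm.
Print-move time = 1029605.3 / 53.7 = 19173.3 s.
Layers = ⌈245/0.4⌉ = 613.
Layer-change overhead = 613 × 1.8, so 1103.4 s.
Altogether 19173.3 + 1103.4 = 20276.7 s, i.e. 5.63 hours.

5.63 hours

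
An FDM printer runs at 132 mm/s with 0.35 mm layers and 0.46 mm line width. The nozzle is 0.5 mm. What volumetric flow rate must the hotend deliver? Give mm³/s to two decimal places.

21.25

Extrusion cross-section: 0.35 × 0.46 → 0.161 mm².
Volumetric flow = 132 × 0.161 = 21.25 mm³/s.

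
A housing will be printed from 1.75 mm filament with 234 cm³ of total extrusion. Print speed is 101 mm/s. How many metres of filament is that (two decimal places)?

A = π r² = π × 0.875² = 2.4053 mm².
L = 234000 mm³ / 2.4053 mm² = 97285.16 mm, i.e. 97.29 m.

97.29 m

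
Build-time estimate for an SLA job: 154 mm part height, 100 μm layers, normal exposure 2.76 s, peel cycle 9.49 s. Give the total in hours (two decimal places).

5.24 hours

Layers = ⌈154/0.1⌉ = 1540.
Each layer takes: 2.76 + 9.49 → 12.25 s.
Build time: 1540 × 12.25 s = 18865 s, i.e. 5.24 hours.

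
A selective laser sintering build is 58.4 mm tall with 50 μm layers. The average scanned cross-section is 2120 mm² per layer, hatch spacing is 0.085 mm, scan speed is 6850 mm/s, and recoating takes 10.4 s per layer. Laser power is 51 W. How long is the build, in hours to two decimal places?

Number of layers: 58.4 / 0.05 → 1168 (rounded up).
Scan path per layer: 2120 / 0.085 → 24941.2 mm.
Scan time per layer = 24941.2 / 6850, so 3.6411 s.
Per-layer time = 3.6411 + 10.4, so 14.0411 s.
Build time = 1168 × 14.0411 = 16400.0048 s = 4.56 hours.

4.56 hours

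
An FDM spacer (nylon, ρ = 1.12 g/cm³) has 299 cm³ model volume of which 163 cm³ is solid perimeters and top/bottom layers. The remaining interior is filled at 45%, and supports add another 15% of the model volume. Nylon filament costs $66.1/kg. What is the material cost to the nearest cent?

Interior volume = 299 − 163 = 136 cm³.
Infill deposited = 0.45 × 136 = 61.2 cm³.
Support = 0.15 × 299 = 44.85 cm³.
Total extruded = 163 + 61.2 + 44.85 = 269.05 cm³.
Mass = 269.05 × 1.12 = 301.336 g.
At $66.1/kg: 301.336/1000 × 66.1 = $19.92.

$19.92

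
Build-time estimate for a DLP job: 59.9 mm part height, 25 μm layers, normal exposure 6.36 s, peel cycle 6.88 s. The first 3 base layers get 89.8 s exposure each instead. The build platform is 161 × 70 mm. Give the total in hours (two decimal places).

8.88 hours

Layer count = ceil(59.9 / 0.025) = 2396.
Bottom layers: 3 × (89.8 + 6.88) → 290.04 s.
Remaining layers = 2393 × (6.36 + 6.88) = 31683.32 s.
Sum: 290.04 + 31683.32 = 31973.36 s → 8.88 hours.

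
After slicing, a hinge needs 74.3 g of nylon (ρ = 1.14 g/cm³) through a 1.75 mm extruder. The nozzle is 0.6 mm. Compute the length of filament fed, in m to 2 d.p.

Extruded volume: 74.3/1.14 = 65.1754 cm³ (65175.4 mm³).
Cross-section of 1.75 mm filament: π·(1.75/2)² = 2.4053 mm².
Length = 65175.4 / 2.4053 = 27096.58 mm = 27.10 m.

27.10 m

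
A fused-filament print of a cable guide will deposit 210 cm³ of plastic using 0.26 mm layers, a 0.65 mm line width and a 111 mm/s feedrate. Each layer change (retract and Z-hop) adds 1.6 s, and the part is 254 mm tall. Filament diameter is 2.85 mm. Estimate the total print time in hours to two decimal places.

3.54 hours

Extrusion cross-section = 0.26 × 0.65 = 0.169 mm².
Total extruded path = 210000/0.169 = 1242603.6 mm.
Extrusion time = 1242603.6 / 111 = 11194.6 s.
Layer count = ceil(254 / 0.26) = 977.
Z-hop total = 977 × 1.6, so 1563.2 s.
Altogether 11194.6 + 1563.2 = 12757.8 s, i.e. 3.54 hours.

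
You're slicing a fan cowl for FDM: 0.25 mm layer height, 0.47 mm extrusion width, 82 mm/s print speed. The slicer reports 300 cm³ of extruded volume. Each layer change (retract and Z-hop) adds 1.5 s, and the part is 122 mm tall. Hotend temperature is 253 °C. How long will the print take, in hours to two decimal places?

8.85 hours

Line area = 0.25 × 0.47 = 0.1175 mm².
Path length: 300000 mm³ / 0.1175 mm² → 2553191.5 mm.
Extrusion time: 2553191.5 / 82 → 31136.5 s.
Layer count = ceil(122 / 0.25) = 488.
Layer-change overhead = 488 × 1.5 = 732 s.
Altogether 31136.5 + 732 = 31868.5 s, i.e. 8.85 hours.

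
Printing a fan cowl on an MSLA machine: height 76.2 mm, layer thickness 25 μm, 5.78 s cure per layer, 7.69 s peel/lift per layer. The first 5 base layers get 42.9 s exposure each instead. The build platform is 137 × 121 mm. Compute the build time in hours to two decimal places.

Layer count = ceil(76.2 / 0.025) = 3048.
Burn-in layers = 5 × (42.9 + 7.69) = 252.95 s.
Normal layers = 3043 × (5.78 + 7.69), so 40989.21 s.
Total = 252.95 + 40989.21 = 41242.16 s = 11.46 hours.

11.46 hours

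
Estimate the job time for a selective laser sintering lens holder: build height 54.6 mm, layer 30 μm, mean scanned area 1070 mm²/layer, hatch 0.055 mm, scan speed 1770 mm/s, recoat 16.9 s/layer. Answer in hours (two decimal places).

14.10 hours

Number of layers: 54.6 / 0.03 → 1820 (rounded up).
Scan path per layer = 1070 / 0.055 = 19454.5 mm.
Laser time per layer: 19454.5 / 1770 → 10.9912 s.
Per-layer time = 10.9912 + 16.9 = 27.8912 s.
Build time = 1820 × 27.8912 = 50761.984 s = 14.10 hours.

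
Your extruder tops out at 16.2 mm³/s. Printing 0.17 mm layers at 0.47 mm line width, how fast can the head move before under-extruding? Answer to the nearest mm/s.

203 mm/s

Bead cross-section = 0.17 × 0.47, so 0.0799 mm².
Max speed = 16.2 / 0.0799 = 202.75 ≈ 203 mm/s.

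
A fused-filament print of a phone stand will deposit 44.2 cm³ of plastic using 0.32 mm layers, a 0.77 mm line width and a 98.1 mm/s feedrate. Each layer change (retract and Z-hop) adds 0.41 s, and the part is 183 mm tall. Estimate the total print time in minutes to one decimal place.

34.4 minutes

Line area = 0.32 × 0.77, so 0.2464 mm².
Toolpath length = 44.2 cm³ / 0.2464 mm² = 44200 / 0.2464 = 179383.1 mm.
Time extruding = 179383.1 / 98.1, so 1828.6 s.
Number of layers: 183 / 0.32 → 572 (rounded up).
Layer-change overhead = 572 × 0.41 = 234.52 s.
Total = 1828.6 + 234.52 = 2063.12 s = 34.4 minutes.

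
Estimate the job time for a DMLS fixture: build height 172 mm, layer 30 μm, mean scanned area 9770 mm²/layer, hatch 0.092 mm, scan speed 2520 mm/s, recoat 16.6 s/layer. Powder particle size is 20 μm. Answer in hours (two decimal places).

93.56 hours

Layer count = ceil(172 / 0.03) = 5734.
Hatch length per layer = 9770 / 0.092, so 106195.7 mm.
Laser time per layer: 106195.7 / 2520 → 42.1412 s.
Per-layer time: 42.1412 + 16.6 → 58.7412 s.
5734 layers × 58.7412 s/layer = 336822.0408 s, i.e. 93.56 hours.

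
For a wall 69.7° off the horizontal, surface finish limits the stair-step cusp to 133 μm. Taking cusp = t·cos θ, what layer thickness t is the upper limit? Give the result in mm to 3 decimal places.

cos(69.7°) = 0.3469; t_max = 0.133/0.3469 = 0.383 mm.

0.383 mm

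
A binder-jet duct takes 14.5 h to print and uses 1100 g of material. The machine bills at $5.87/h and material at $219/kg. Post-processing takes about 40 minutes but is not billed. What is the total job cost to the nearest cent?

Machine-time cost = 5.87 × 14.5 = $85.115.
Material charge: 219 × 1100/1000 → $240.90.
Job cost: 85.115 + 240.90 = 326.015 ≈ $326.02.

$326.02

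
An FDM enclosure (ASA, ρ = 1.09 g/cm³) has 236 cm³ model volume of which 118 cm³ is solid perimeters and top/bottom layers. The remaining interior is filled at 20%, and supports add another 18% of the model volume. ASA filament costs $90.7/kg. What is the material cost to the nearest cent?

$18.20

Interior volume = 236 − 118, so 118 cm³.
Infill volume = 0.20 × 118, so 23.6 cm³.
Support = 0.18 × 236, so 42.48 cm³.
Total extruded = 118 + 23.6 + 42.48 = 184.08 cm³.
Mass = 184.08 × 1.09 = 200.6472 g.
Cost = 200.6472 g / 1000 × $90.7/kg = $18.20.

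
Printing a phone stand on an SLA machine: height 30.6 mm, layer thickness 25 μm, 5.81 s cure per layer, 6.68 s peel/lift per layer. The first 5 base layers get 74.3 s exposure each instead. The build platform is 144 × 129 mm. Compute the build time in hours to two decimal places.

4.34 hours

Layer count = ceil(30.6 / 0.025) = 1224.
Base layers = 5 × (74.3 + 6.68) = 404.9 s.
Regular layers = 1219 × (5.81 + 6.68), so 15225.31 s.
Sum: 404.9 + 15225.31 = 15630.21 s → 4.34 hours.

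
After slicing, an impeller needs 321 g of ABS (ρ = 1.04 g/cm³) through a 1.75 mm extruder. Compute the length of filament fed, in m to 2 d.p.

128.32 m

Extruded volume: 321/1.04 = 308.6538 cm³ (308653.8 mm³).
Filament cross-section = π × (1.75/2)² = 2.4053 mm².
L = V/A = 308653.8/2.4053 = 128322.37 mm → 128.32 m.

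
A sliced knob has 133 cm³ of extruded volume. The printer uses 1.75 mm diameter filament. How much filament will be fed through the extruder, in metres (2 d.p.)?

Cross-section of 1.75 mm filament: π·(1.75/2)² = 2.4053 mm².
Length = 133 cm³ / 2.4053 mm² = 133000 / 2.4053 = 55294.56 mm = 55.29 m.

55.29 m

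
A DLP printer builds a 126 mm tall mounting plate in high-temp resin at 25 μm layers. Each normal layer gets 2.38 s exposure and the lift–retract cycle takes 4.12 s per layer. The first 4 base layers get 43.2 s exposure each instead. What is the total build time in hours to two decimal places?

9.15 hours

Number of layers: 126 / 0.025 → 5040 (rounded up).
Burn-in layers = 4 × (43.2 + 4.12), so 189.28 s.
Normal layers: 5036 × (2.38 + 4.12) → 32734 s.
Sum: 189.28 + 32734 = 32923.28 s → 9.15 hours.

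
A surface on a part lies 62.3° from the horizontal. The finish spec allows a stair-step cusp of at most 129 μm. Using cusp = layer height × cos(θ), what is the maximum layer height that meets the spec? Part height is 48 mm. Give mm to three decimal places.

0.278 mm

cos(62.3°) = 0.4648; t_max = 0.129/0.4648 = 0.278 mm.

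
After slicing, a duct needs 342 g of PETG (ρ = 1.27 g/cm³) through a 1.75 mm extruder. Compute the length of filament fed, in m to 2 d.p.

Extruded volume: 342/1.27 = 269.2913 cm³ (269291.3 mm³).
Cross-section of 1.75 mm filament: π·(1.75/2)² = 2.4053 mm².
L = V/A = 269291.3/2.4053 = 111957.47 mm → 111.96 m.

111.96 m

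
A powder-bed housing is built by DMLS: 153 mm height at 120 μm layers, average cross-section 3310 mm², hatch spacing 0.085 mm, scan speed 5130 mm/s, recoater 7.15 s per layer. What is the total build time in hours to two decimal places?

5.22 hours

Layer count = ceil(153 / 0.12) = 1275.
Scan path per layer: 3310 / 0.085 → 38941.2 mm.
Laser time per layer = 38941.2 / 5130 = 7.5909 s.
Time per layer = 7.5909 + 7.15 = 14.7409 s.
1275 layers × 14.7409 s/layer = 18794.6475 s, i.e. 5.22 hours.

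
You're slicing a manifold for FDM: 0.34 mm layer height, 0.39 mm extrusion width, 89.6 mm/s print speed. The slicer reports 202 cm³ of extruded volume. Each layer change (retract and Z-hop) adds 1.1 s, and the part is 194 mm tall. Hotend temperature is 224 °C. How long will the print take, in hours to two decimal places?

4.90 hours

Line area = 0.34 × 0.39 = 0.1326 mm².
Toolpath length = 202 cm³ / 0.1326 mm² = 202000 / 0.1326 = 1523378.6 mm.
Extrusion time = 1523378.6 / 89.6 = 17002 s.
Number of layers: 194 / 0.34 → 571 (rounded up).
Layer-change overhead: 571 × 1.1 → 628.1 s.
Total = 17002 + 628.1 = 17630.1 s = 4.90 hours.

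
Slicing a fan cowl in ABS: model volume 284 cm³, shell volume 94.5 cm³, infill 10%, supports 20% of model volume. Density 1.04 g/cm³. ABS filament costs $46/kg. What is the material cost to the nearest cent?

Interior volume: 284 − 94.5 → 189.5 cm³.
Infill volume = 0.10 × 189.5 = 18.95 cm³.
Support = 0.20 × 284, so 56.8 cm³.
Total printed volume = 94.5 + 18.95 + 56.8, so 170.25 cm³.
Mass: 170.25 × 1.04 → 177.06 g.
At $46/kg: 177.06/1000 × 46 = $8.14.

$8.14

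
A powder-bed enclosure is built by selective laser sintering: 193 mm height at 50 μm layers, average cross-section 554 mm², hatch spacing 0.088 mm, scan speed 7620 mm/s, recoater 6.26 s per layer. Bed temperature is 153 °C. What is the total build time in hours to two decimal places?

7.60 hours

Layer count = ceil(193 / 0.05) = 3860.
Hatch length per layer: 554 / 0.088 → 6295.5 mm.
Per-layer scan time = 6295.5 / 7620, so 0.8262 s.
Per-layer time = 0.8262 + 6.26, so 7.0862 s.
Build time = 3860 × 7.0862 = 27352.732 s = 7.60 hours.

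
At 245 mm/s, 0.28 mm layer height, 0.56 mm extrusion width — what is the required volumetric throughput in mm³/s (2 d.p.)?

38.42

Extrusion cross-section = 0.28 × 0.56, so 0.1568 mm².
Volumetric flow = 245 × 0.1568 = 38.42 mm³/s.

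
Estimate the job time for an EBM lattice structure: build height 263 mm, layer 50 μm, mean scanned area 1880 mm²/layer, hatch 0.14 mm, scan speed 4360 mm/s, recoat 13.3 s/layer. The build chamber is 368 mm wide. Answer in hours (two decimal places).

23.93 hours

Number of layers: 263 / 0.05 → 5260 (rounded up).
Scan path per layer: 1880 / 0.14 → 13428.6 mm.
Beam time per layer = 13428.6 / 4360 = 3.08 s.
Layer cycle = 3.08 + 13.3, so 16.38 s.
Total: 5260 × 16.38 s = 86158.8 s → 23.93 hours.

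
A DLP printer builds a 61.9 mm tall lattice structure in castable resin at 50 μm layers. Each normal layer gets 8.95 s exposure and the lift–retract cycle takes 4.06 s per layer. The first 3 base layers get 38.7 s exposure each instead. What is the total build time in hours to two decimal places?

Number of layers: 61.9 / 0.05 → 1238 (rounded up).
Base layers = 3 × (38.7 + 4.06) = 128.28 s.
Regular layers = 1235 × (8.95 + 4.06), so 16067.35 s.
Sum: 128.28 + 16067.35 = 16195.63 s → 4.50 hours.

4.50 hours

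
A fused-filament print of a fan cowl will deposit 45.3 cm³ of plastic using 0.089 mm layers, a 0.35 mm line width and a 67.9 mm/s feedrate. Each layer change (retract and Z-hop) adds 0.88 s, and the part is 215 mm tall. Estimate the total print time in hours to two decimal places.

Line area = 0.089 × 0.35 = 0.03115 mm².
Path length: 45300 mm³ / 0.03115 mm² → 1454253.6 mm.
Time extruding: 1454253.6 / 67.9 → 21417.6 s.
Number of layers: 215 / 0.089 → 2416 (rounded up).
Z-hop total = 2416 × 0.88 = 2126.08 s.
Total = 21417.6 + 2126.08 = 23543.68 s = 6.54 hours.

6.54 hours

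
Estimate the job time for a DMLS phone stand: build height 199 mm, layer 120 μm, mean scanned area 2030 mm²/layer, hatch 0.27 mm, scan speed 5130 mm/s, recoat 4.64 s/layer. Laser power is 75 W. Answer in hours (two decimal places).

2.81 hours

Layers = ⌈199/0.12⌉ = 1659.
Per-layer scan distance = 2030 / 0.27 = 7518.5 mm.
Laser time per layer = 7518.5 / 5130 = 1.4656 s.
Per-layer time: 1.4656 + 4.64 → 6.1056 s.
Total: 1659 × 6.1056 s = 10129.1904 s → 2.81 hours.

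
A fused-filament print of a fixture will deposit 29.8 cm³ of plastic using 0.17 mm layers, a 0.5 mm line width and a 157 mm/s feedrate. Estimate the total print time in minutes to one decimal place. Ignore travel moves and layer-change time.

37.2 minutes

Extrusion cross-section = 0.17 × 0.5 = 0.085 mm².
Toolpath length = 29.8 cm³ / 0.085 mm² = 29800 / 0.085 = 350588.2 mm.
Time extruding = 350588.2 / 157 = 2233 s.
2233 s = 37.2 minutes.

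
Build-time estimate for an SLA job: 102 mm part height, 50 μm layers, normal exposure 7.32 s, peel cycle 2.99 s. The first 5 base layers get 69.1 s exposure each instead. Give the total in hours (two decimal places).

5.93 hours

Layer count = ceil(102 / 0.05) = 2040.
Base layers = 5 × (69.1 + 2.99) = 360.45 s.
Remaining layers = 2035 × (7.32 + 2.99) = 20980.85 s.
Total = 360.45 + 20980.85 = 21341.3 s = 5.93 hours.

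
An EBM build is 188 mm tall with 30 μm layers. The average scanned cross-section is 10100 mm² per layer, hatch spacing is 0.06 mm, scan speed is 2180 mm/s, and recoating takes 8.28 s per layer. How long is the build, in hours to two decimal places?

148.84 hours

Number of layers: 188 / 0.03 → 6267 (rounded up).
Hatch length per layer = 10100 / 0.06, so 168333.3 mm.
Beam time per layer: 168333.3 / 2180 → 77.2171 s.
Layer cycle = 77.2171 + 8.28, so 85.4971 s.
Build time = 6267 × 85.4971 = 535810.3257 s = 148.84 hours.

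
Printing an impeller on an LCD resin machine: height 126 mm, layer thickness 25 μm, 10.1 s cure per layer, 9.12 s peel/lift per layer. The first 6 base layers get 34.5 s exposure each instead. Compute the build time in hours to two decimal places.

26.95 hours

Layers = ⌈126/0.025⌉ = 5040.
Burn-in layers = 6 × (34.5 + 9.12) = 261.72 s.
Normal layers = 5034 × (10.1 + 9.12) = 96753.48 s.
Total = 261.72 + 96753.48 = 97015.2 s = 26.95 hours.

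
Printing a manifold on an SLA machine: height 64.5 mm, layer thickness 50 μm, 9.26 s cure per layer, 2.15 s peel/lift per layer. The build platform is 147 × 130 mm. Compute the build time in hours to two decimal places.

Number of layers: 64.5 / 0.05 → 1290 (rounded up).
Each layer takes = 9.26 + 2.15 = 11.41 s.
Build time: 1290 × 11.41 s = 14718.9 s, i.e. 4.09 hours.

4.09 hours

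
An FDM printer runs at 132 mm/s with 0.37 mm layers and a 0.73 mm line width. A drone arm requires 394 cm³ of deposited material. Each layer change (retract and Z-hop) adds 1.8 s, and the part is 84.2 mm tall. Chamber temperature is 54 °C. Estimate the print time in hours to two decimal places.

Line area = 0.37 × 0.73, so 0.2701 mm².
Path length: 394000 mm³ / 0.2701 mm² → 1458719 mm.
Time extruding = 1458719 / 132 = 11050.9 s.
Number of layers: 84.2 / 0.37 → 228 (rounded up).
Non-print overhead = 228 × 1.8, so 410.4 s.
Altogether 11050.9 + 410.4 = 11461.3 s, i.e. 3.18 hours.

3.18 hours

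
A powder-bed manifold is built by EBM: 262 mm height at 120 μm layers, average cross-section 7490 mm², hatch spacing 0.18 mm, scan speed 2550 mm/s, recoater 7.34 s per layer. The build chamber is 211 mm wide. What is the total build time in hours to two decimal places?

Layer count = ceil(262 / 0.12) = 2184.
Per-layer scan distance = 7490 / 0.18 = 41611.1 mm.
Per-layer scan time = 41611.1 / 2550 = 16.3181 s.
Time per layer: 16.3181 + 7.34 → 23.6581 s.
2184 layers × 23.6581 s/layer = 51669.2904 s, i.e. 14.35 hours.

14.35 hours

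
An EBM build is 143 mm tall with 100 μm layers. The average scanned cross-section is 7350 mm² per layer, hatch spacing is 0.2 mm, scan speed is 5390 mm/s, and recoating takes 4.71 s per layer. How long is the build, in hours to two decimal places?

Layer count = ceil(143 / 0.1) = 1430.
Hatch length per layer: 7350 / 0.2 → 36750 mm.
Scan time per layer: 36750 / 5390 → 6.8182 s.
Time per layer = 6.8182 + 4.71 = 11.5282 s.
Build time = 1430 × 11.5282 = 16485.326 s = 4.58 hours.

4.58 hours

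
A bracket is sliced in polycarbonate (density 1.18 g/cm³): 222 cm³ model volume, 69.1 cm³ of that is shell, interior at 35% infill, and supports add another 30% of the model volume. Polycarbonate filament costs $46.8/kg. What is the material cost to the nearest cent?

$10.45

Interior volume = 222 − 69.1 = 152.9 cm³.
Infill volume: 0.35 × 152.9 → 53.515 cm³.
Support = 0.30 × 222 = 66.6 cm³.
Total printed volume: 69.1 + 53.515 + 66.6 → 189.215 cm³.
Mass: 189.215 × 1.18 → 223.2737 g.
At $46.8/kg: 223.2737/1000 × 46.8 = $10.45.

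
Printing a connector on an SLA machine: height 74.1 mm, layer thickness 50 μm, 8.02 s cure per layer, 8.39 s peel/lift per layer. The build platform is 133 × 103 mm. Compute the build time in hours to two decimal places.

Layer count = ceil(74.1 / 0.05) = 1482.
Each layer takes = 8.02 + 8.39, so 16.41 s.
Build time: 1482 × 16.41 s = 24319.62 s, i.e. 6.76 hours.

6.76 hours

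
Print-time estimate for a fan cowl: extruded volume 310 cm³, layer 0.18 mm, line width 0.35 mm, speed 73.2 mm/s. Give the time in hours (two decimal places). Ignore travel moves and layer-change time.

Extrusion cross-section = 0.18 × 0.35, so 0.063 mm².
Total extruded path = 310000/0.063 = 4920634.9 mm.
Extrusion time = 4920634.9 / 73.2 = 67221.8 s.
67221.8 s = 18.67 hours.

18.67 hours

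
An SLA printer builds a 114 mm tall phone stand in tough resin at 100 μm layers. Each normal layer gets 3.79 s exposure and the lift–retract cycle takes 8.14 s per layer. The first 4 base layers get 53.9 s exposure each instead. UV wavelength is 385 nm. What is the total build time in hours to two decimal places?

Layer count = ceil(114 / 0.1) = 1140.
Burn-in layers: 4 × (53.9 + 8.14) → 248.16 s.
Remaining layers: 1136 × (3.79 + 8.14) → 13552.48 s.
Total = 248.16 + 13552.48 = 13800.64 s = 3.83 hours.

3.83 hours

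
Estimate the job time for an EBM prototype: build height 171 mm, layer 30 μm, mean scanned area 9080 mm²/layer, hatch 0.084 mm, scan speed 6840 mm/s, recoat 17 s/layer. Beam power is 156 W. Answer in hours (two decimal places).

Layer count = ceil(171 / 0.03) = 5700.
Scan path per layer = 9080 / 0.084 = 108095.2 mm.
Per-layer scan time = 108095.2 / 6840, so 15.8034 s.
Layer cycle = 15.8034 + 17, so 32.8034 s.
Total: 5700 × 32.8034 s = 186979.38 s → 51.94 hours.

51.94 hours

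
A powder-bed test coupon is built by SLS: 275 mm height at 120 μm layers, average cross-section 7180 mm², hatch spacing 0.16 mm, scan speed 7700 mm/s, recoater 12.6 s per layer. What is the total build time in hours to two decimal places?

Layers = ⌈275/0.12⌉ = 2292.
Hatch length per layer = 7180 / 0.16, so 44875 mm.
Laser time per layer: 44875 / 7700 → 5.8279 s.
Time per layer = 5.8279 + 12.6, so 18.4279 s.
2292 layers × 18.4279 s/layer = 42236.7468 s, i.e. 11.73 hours.

11.73 hours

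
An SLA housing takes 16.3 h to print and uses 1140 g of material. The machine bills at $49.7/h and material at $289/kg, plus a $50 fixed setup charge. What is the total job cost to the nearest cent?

Machine cost = 49.7 × 16.3 = $810.11.
Material cost: 289 × 1140/1000 → $329.46.
Adding setup: 810.11 + 329.46 + 50 → $1189.57.

$1189.57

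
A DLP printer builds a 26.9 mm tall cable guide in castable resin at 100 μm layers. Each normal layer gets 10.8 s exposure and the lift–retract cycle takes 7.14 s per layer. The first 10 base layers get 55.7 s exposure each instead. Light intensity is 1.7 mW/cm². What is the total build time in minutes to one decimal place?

Layers = ⌈26.9/0.1⌉ = 269.
Burn-in layers = 10 × (55.7 + 7.14), so 628.4 s.
Regular layers: 259 × (10.8 + 7.14) → 4646.46 s.
Total = 628.4 + 4646.46 = 5274.86 s = 87.9 minutes.

87.9 minutes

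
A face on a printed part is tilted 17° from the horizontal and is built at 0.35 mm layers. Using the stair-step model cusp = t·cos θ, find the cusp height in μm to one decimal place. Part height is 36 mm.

334.7 μm

cos(17°) = 0.9563, so cusp = 0.35 × 0.9563 = 0.334705 mm → 334.7 μm.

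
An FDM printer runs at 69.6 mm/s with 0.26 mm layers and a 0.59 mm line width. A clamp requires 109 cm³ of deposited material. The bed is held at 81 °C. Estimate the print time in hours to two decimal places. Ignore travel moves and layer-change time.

2.84 hours

Extrusion cross-section = 0.26 × 0.59, so 0.1534 mm².
Toolpath length = 109 cm³ / 0.1534 mm² = 109000 / 0.1534 = 710560.6 mm.
Extrusion time: 710560.6 / 69.6 → 10209.2 s.
Converting: 10209.2 s = 2.84 hours.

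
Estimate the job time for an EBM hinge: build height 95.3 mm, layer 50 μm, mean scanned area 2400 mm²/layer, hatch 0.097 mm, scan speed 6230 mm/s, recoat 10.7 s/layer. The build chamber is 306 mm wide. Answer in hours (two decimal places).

7.77 hours

Layers = ⌈95.3/0.05⌉ = 1906.
Hatch length per layer = 2400 / 0.097 = 24742.3 mm.
Scan time per layer = 24742.3 / 6230 = 3.9715 s.
Layer cycle = 3.9715 + 10.7, so 14.6715 s.
Build time = 1906 × 14.6715 = 27963.879 s = 7.77 hours.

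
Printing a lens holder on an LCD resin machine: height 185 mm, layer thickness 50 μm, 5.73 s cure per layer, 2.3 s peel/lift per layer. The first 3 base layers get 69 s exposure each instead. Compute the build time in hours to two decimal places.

8.31 hours

Layer count = ceil(185 / 0.05) = 3700.
Bottom layers = 3 × (69 + 2.3) = 213.9 s.
Remaining layers = 3697 × (5.73 + 2.3) = 29686.91 s.
Sum: 213.9 + 29686.91 = 29900.81 s → 8.31 hours.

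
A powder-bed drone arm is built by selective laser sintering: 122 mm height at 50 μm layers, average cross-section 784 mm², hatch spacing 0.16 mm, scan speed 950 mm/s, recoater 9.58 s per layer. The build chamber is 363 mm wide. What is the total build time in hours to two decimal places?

9.99 hours

Layers = ⌈122/0.05⌉ = 2440.
Per-layer scan distance = 784 / 0.16, so 4900 mm.
Laser time per layer = 4900 / 950, so 5.1579 s.
Per-layer time: 5.1579 + 9.58 → 14.7379 s.
Total: 2440 × 14.7379 s = 35960.476 s → 9.99 hours.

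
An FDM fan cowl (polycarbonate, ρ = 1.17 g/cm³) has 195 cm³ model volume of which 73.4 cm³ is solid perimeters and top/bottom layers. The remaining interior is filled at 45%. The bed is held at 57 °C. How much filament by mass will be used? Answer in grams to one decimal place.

Interior volume: 195 − 73.4 → 121.6 cm³.
Infill volume: 0.45 × 121.6 → 54.72 cm³.
Total printed volume: 73.4 + 54.72 → 128.12 cm³.
Mass = 128.12 × 1.17, so 149.9004 g.

149.9 g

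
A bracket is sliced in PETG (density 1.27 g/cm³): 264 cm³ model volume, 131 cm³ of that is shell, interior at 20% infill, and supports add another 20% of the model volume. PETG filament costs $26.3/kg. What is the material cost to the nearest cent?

$7.03

Infill region: 264 − 131 → 133 cm³.
Infill volume = 0.20 × 133, so 26.6 cm³.
Support: 0.20 × 264 → 52.8 cm³.
Deposited volume = 131 + 26.6 + 52.8, so 210.4 cm³.
Mass: 210.4 × 1.27 → 267.208 g.
At $26.3/kg: 267.208/1000 × 26.3 = $7.03.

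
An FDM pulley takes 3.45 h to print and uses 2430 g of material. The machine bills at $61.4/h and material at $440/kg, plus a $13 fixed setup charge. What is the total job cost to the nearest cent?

$1294.03

Machine-time cost = 61.4 × 3.45, so $211.83.
Material charge = 440 × 2430/1000, so $1069.20.
Adding setup: 211.83 + 1069.20 + 13 → $1294.03.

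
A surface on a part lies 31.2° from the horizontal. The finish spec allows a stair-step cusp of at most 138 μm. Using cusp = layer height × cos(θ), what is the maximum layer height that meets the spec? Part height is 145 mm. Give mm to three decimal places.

0.161 mm

Layer height = cusp / cos(31.2°) = 0.138 / 0.8554 = 0.161 mm.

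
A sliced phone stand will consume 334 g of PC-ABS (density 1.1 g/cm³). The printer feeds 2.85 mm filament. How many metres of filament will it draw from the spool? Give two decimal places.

47.60 m

Extruded volume: 334/1.1 = 303.6364 cm³ (303636.4 mm³).
A = π r² = π × 1.425² = 6.3794 mm².
Length = 303636.4 / 6.3794 = 47596.39 mm = 47.60 m.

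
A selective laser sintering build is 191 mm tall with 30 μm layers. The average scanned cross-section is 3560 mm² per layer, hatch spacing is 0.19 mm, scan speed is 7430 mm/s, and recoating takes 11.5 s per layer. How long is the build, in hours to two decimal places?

Layers = ⌈191/0.03⌉ = 6367.
Hatch length per layer: 3560 / 0.19 → 18736.8 mm.
Laser time per layer = 18736.8 / 7430 = 2.5218 s.
Layer cycle = 2.5218 + 11.5, so 14.0218 s.
Build time = 6367 × 14.0218 = 89276.8006 s = 24.80 hours.

24.80 hours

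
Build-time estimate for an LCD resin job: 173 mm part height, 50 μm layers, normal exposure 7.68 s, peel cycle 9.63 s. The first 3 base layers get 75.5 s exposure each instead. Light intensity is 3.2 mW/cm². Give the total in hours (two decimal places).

Layers = ⌈173/0.05⌉ = 3460.
Burn-in layers = 3 × (75.5 + 9.63), so 255.39 s.
Regular layers = 3457 × (7.68 + 9.63), so 59840.67 s.
Sum: 255.39 + 59840.67 = 60096.06 s → 16.69 hours.

16.69 hours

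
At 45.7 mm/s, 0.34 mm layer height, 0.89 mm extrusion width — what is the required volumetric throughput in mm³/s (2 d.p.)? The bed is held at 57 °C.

13.83

Extrusion cross-section = 0.34 × 0.89, so 0.3026 mm².
Volumetric flow = 45.7 × 0.3026 = 13.83 mm³/s.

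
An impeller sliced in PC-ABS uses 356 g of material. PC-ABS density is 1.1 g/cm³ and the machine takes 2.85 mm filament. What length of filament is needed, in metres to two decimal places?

Volume = 356 g / 1.1 g·cm⁻³ = 323.6364 cm³ = 323636.4 mm³.
Cross-section of 2.85 mm filament: π·(2.85/2)² = 6.3794 mm².
L = V/A = 323636.4/6.3794 = 50731.48 mm → 50.73 m.

50.73 m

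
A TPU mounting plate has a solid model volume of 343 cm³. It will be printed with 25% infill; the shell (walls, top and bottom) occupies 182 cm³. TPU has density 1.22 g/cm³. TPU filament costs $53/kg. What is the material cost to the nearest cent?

Interior volume = 343 − 182 = 161 cm³.
Deposited infill = 0.25 × 161, so 40.25 cm³.
Deposited volume = 182 + 40.25 = 222.25 cm³.
Mass = 222.25 × 1.22, so 271.145 g.
Cost = 271.145 g / 1000 × $53/kg = $14.37.

$14.37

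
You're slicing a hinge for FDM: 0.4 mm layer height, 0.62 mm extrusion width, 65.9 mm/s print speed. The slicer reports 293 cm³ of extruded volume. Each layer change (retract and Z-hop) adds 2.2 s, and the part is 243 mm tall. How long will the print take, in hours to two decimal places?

5.35 hours

Bead cross-section = 0.4 × 0.62, so 0.248 mm².
Toolpath length = 293 cm³ / 0.248 mm² = 293000 / 0.248 = 1181451.6 mm.
Time extruding: 1181451.6 / 65.9 → 17927.9 s.
Number of layers: 243 / 0.4 → 608 (rounded up).
Non-print overhead = 608 × 2.2 = 1337.6 s.
Total = 17927.9 + 1337.6 = 19265.5 s = 5.35 hours.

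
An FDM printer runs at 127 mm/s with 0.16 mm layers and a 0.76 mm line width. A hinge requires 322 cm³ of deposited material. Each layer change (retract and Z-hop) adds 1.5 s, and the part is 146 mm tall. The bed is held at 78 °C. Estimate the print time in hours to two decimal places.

6.17 hours

Line area: 0.16 × 0.76 → 0.1216 mm².
Toolpath length = 322 cm³ / 0.1216 mm² = 322000 / 0.1216 = 2648026.3 mm.
Print-move time = 2648026.3 / 127, so 20850.6 s.
Layer count = ceil(146 / 0.16) = 913.
Non-print overhead = 913 × 1.5, so 1369.5 s.
Total = 20850.6 + 1369.5 = 22220.1 s = 6.17 hours.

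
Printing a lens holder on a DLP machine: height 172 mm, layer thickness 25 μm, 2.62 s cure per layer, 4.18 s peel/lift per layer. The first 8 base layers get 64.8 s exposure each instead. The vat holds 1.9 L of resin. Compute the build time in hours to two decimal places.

Layer count = ceil(172 / 0.025) = 6880.
Bottom layers = 8 × (64.8 + 4.18), so 551.84 s.
Regular layers = 6872 × (2.62 + 4.18), so 46729.6 s.
Sum: 551.84 + 46729.6 = 47281.44 s → 13.13 hours.

13.13 hours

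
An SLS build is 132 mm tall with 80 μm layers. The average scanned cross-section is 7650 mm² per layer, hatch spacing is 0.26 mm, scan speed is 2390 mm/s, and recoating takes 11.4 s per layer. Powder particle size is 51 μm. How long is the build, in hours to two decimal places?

Layers = ⌈132/0.08⌉ = 1650.
Hatch length per layer = 7650 / 0.26, so 29423.1 mm.
Scan time per layer = 29423.1 / 2390 = 12.3109 s.
Layer cycle = 12.3109 + 11.4 = 23.7109 s.
Build time = 1650 × 23.7109 = 39122.985 s = 10.87 hours.

10.87 hours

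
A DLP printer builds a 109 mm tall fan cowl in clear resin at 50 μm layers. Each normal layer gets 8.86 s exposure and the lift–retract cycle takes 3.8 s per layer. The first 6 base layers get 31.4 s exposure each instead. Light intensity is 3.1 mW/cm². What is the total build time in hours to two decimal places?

Layer count = ceil(109 / 0.05) = 2180.
Burn-in layers: 6 × (31.4 + 3.8) → 211.2 s.
Normal layers = 2174 × (8.86 + 3.8), so 27522.84 s.
Sum: 211.2 + 27522.84 = 27734.04 s → 7.70 hours.

7.70 hours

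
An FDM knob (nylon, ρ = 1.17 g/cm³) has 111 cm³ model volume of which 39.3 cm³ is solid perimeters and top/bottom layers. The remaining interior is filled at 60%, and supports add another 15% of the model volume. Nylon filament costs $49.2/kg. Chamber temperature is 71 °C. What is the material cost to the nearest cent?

$5.70

Interior volume = 111 − 39.3 = 71.7 cm³.
Infill volume: 0.60 × 71.7 → 43.02 cm³.
Support = 0.15 × 111 = 16.65 cm³.
Total printed volume: 39.3 + 43.02 + 16.65 → 98.97 cm³.
Mass: 98.97 × 1.17 → 115.7949 g.
Cost = 115.7949 g / 1000 × $49.2/kg = $5.70.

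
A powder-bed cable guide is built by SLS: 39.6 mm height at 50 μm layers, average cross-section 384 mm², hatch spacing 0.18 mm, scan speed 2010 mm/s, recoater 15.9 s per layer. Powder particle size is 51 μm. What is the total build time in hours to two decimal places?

Layer count = ceil(39.6 / 0.05) = 792.
Hatch length per layer = 384 / 0.18 = 2133.3 mm.
Laser time per layer: 2133.3 / 2010 → 1.0613 s.
Time per layer = 1.0613 + 15.9, so 16.9613 s.
Build time = 792 × 16.9613 = 13433.3496 s = 3.73 hours.

3.73 hours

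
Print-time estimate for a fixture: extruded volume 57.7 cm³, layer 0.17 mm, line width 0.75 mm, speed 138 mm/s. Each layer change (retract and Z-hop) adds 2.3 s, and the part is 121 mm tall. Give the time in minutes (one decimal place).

Extrusion cross-section: 0.17 × 0.75 → 0.1275 mm².
Toolpath length = 57.7 cm³ / 0.1275 mm² = 57700 / 0.1275 = 452549 mm.
Extrusion time = 452549 / 138 = 3279.3 s.
Layer count = ceil(121 / 0.17) = 712.
Layer-change overhead: 712 × 2.3 → 1637.6 s.
Total = 3279.3 + 1637.6 = 4916.9 s = 81.9 minutes.

81.9 minutes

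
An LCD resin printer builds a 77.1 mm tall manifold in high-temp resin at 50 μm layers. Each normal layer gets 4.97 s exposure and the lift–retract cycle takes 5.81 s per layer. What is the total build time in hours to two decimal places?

Layers = ⌈77.1/0.05⌉ = 1542.
Per-layer time: 4.97 + 5.81 → 10.78 s.
Build time: 1542 × 10.78 s = 16622.76 s, i.e. 4.62 hours.

4.62 hours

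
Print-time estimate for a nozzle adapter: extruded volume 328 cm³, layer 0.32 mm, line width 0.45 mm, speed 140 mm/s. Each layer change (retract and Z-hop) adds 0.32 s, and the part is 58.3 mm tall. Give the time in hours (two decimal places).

4.54 hours

Bead cross-section = 0.32 × 0.45, so 0.144 mm².
Toolpath length = 328 cm³ / 0.144 mm² = 328000 / 0.144 = 2277777.8 mm.
Extrusion time = 2277777.8 / 140 = 16269.8 s.
Layers = ⌈58.3/0.32⌉ = 183.
Z-hop total = 183 × 0.32, so 58.56 s.
Total = 16269.8 + 58.56 = 16328.36 s = 4.54 hours.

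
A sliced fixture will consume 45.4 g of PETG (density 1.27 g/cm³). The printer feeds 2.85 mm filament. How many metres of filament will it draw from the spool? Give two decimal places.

5.60 m

Volume = 45.4 g / 1.27 g·cm⁻³ = 35.748 cm³ = 35748 mm³.
Cross-section of 2.85 mm filament: π·(2.85/2)² = 6.3794 mm².
Length = 35748 / 6.3794 = 5603.66 mm = 5.60 m.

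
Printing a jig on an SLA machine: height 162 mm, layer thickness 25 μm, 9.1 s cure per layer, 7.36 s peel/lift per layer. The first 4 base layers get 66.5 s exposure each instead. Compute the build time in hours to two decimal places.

29.69 hours

Number of layers: 162 / 0.025 → 6480 (rounded up).
Base layers = 4 × (66.5 + 7.36), so 295.44 s.
Remaining layers: 6476 × (9.1 + 7.36) → 106594.96 s.
Sum: 295.44 + 106594.96 = 106890.4 s → 29.69 hours.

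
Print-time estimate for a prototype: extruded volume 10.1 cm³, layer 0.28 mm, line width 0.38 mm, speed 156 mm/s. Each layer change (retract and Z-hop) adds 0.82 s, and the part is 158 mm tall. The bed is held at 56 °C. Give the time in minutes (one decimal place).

17.9 minutes

Line area: 0.28 × 0.38 → 0.1064 mm².
Toolpath length = 10.1 cm³ / 0.1064 mm² = 10100 / 0.1064 = 94924.8 mm.
Print-move time = 94924.8 / 156 = 608.5 s.
Number of layers: 158 / 0.28 → 565 (rounded up).
Z-hop total = 565 × 0.82, so 463.3 s.
Total = 608.5 + 463.3 = 1071.8 s = 17.9 minutes.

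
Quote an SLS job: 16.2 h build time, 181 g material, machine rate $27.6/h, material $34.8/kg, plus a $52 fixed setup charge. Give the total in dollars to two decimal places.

Machine cost = 27.6 × 16.2 = $447.12.
Material charge: 34.8 × 181/1000 → $6.2988.
Adding setup: 447.12 + 6.2988 + 52 → 505.4188 ≈ $505.42.

$505.42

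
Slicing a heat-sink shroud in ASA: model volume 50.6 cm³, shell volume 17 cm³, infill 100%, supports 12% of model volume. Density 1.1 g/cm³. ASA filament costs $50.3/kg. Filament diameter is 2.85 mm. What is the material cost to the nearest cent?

$3.14

Infill region: 50.6 − 17 → 33.6 cm³.
Infill deposited = 1.00 × 33.6, so 33.6 cm³.
Support = 0.12 × 50.6, so 6.072 cm³.
Total extruded: 17 + 33.6 + 6.072 → 56.672 cm³.
Mass = 56.672 × 1.1, so 62.3392 g.
Cost = 62.3392 g / 1000 × $50.3/kg = $3.14.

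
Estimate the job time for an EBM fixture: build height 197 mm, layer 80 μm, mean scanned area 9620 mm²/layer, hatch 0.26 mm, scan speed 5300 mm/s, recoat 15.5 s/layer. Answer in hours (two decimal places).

15.38 hours

Number of layers: 197 / 0.08 → 2463 (rounded up).
Per-layer scan distance = 9620 / 0.26 = 37000 mm.
Per-layer scan time = 37000 / 5300 = 6.9811 s.
Per-layer time = 6.9811 + 15.5, so 22.4811 s.
2463 layers × 22.4811 s/layer = 55370.9493 s, i.e. 15.38 hours.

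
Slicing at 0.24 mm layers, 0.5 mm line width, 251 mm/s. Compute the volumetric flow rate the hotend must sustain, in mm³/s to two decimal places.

Extrusion cross-section: 0.24 × 0.5 → 0.12 mm².
Volumetric flow = 251 × 0.12 = 30.12 mm³/s.

30.12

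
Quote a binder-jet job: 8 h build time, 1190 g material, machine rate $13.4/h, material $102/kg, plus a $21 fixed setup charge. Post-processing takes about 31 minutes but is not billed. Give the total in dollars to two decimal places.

$249.58

Machine-time cost = 13.4 × 8, so $107.20.
Feedstock cost: 102 × 1190/1000 → $121.38.
Total = 107.20 + 121.38 + 21 = $249.58.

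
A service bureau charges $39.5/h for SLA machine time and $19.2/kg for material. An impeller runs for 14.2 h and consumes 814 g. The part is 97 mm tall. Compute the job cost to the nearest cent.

Machine-time cost = 39.5 × 14.2, so $560.90.
Material cost: 19.2 × 814/1000 → $15.6288.
Total = 560.90 + 15.6288 = 576.5288 ≈ $576.53.

$576.53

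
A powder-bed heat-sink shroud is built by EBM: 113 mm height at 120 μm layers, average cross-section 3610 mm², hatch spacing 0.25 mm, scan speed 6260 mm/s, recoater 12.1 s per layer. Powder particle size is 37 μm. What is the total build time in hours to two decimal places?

Number of layers: 113 / 0.12 → 942 (rounded up).
Scan path per layer: 3610 / 0.25 → 14440 mm.
Beam time per layer: 14440 / 6260 → 2.3067 s.
Per-layer time: 2.3067 + 12.1 → 14.4067 s.
Build time = 942 × 14.4067 = 13571.1114 s = 3.77 hours.

3.77 hours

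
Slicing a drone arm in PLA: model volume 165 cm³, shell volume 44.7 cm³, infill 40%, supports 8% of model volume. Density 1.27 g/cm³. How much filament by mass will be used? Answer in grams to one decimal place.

134.6 g

Interior volume = 165 − 44.7, so 120.3 cm³.
Infill deposited: 0.40 × 120.3 → 48.12 cm³.
Support = 0.08 × 165 = 13.2 cm³.
Deposited volume = 44.7 + 48.12 + 13.2, so 106.02 cm³.
Mass = 106.02 × 1.27, so 134.6454 g.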